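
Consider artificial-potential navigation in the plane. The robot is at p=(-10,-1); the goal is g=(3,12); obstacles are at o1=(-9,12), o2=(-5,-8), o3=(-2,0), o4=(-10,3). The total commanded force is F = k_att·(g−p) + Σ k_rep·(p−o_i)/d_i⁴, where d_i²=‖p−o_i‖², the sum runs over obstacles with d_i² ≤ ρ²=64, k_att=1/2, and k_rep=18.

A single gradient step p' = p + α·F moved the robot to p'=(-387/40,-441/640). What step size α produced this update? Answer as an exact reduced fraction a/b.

α = 1/20

F_att = 1/2·(g−p) = 1/2·(13,13) = (6.5000,6.5000)
o1: d²=170 > ρ²=64 → inactive
o2: d²=74 > ρ²=64 → inactive
o3: d²=65 > ρ²=64 → inactive
o4: d²=16 ≤ ρ²=64; F_rep = 18·(0,-4)/16² = (0.0000,-0.2812)
F = F_att + ΣF_rep = (6.5000,6.2188)
Δp = p'−p = (0.3250,0.3109); α = Δx/Fx = (13/40) / (13/2) = 1/20
check: Δy/Fy = (199/640) / (199/32) = 1/20 ✓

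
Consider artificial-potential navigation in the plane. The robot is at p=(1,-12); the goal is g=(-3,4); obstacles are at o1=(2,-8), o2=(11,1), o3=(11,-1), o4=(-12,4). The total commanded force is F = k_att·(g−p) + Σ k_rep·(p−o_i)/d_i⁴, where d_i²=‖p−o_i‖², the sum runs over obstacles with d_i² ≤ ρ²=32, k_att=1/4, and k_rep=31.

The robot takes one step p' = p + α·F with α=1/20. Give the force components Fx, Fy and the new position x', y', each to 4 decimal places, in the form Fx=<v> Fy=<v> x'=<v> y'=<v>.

Fx=-1.1073 Fy=3.5709 x'=0.9446 y'=-11.8215

F_att = 1/4·(g−p) = 1/4·(-4,16) = (-1.0000,4.0000)
o1: d²=17 ≤ ρ²=32; F_rep = 31·(-1,-4)/17² = (-0.1073,-0.4291)
o2: d²=269 > ρ²=32 → inactive
o3: d²=221 > ρ²=32 → inactive
o4: d²=425 > ρ²=32 → inactive
F = F_att + ΣF_rep = (-1.1073,3.5709)
p' = p + 1/20·F = (0.9446,-11.8215)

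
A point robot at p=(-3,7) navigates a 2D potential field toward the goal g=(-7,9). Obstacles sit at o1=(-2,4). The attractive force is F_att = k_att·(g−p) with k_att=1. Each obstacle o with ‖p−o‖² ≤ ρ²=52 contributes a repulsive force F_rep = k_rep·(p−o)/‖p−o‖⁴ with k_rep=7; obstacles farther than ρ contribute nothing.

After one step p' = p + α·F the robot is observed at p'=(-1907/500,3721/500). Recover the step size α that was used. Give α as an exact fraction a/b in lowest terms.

α = 1/5

F_att = 1·(g−p) = 1·(-4,2) = (-4.0000,2.0000)
o1: d²=10 ≤ ρ²=52; F_rep = 7·(-1,3)/10² = (-0.0700,0.2100)
F = F_att + ΣF_rep = (-4.0700,2.2100)
Δp = p'−p = (-0.8140,0.4420); α = Δx/Fx = (-407/500) / (-407/100) = 1/5
check: Δy/Fy = (221/500) / (221/100) = 1/5 ✓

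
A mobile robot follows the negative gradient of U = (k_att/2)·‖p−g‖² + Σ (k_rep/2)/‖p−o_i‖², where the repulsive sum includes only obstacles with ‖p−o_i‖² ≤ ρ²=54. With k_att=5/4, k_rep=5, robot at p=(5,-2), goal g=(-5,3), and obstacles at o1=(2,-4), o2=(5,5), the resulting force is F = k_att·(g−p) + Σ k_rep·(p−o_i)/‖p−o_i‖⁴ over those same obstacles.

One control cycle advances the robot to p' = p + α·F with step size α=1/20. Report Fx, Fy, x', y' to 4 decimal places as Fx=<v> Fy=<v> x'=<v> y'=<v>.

Fx=-12.4112 Fy=6.2946 x'=4.3794 y'=-1.6853

F_att = 5/4·(g−p) = 5/4·(-10,5) = (-12.5000,6.2500)
o1: d²=13 ≤ ρ²=54; F_rep = 5·(3,2)/13² = (0.0888,0.0592)
o2: d²=49 ≤ ρ²=54; F_rep = 5·(0,-7)/49² = (0.0000,-0.0146)
F = F_att + ΣF_rep = (-12.4112,6.2946)
p' = p + 1/20·F = (4.3794,-1.6853)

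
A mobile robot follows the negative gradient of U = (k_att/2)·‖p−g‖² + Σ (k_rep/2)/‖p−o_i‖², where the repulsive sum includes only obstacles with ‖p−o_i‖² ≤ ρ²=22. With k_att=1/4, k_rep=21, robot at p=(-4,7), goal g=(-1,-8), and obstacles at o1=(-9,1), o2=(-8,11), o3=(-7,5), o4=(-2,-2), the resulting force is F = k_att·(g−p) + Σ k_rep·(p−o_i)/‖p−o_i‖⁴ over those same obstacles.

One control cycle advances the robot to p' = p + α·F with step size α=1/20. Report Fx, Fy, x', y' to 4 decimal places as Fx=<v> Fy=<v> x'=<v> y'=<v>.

Fx=1.1228 Fy=-3.5015 x'=-3.9439 y'=6.8249

F_att = 1/4·(g−p) = 1/4·(3,-15) = (0.7500,-3.7500)
o1: d²=61 > ρ²=22 → inactive
o2: d²=32 > ρ²=22 → inactive
o3: d²=13 ≤ ρ²=22; F_rep = 21·(3,2)/13² = (0.3728,0.2485)
o4: d²=85 > ρ²=22 → inactive
F = F_att + ΣF_rep = (1.1228,-3.5015)
p' = p + 1/20·F = (-3.9439,6.8249)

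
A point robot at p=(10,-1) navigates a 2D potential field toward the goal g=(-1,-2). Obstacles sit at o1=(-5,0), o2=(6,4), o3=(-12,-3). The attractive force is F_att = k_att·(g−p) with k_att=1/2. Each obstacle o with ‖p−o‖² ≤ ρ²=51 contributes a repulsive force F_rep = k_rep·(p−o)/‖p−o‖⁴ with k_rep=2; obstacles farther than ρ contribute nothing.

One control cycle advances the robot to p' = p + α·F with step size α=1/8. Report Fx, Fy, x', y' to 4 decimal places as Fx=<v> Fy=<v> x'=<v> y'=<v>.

F_att = 1/2·(g−p) = 1/2·(-11,-1) = (-5.5000,-0.5000)
o1: d²=226 > ρ²=51 → inactive
o2: d²=41 ≤ ρ²=51; F_rep = 2·(4,-5)/41² = (0.0048,-0.0059)
o3: d²=488 > ρ²=51 → inactive
F = F_att + ΣF_rep = (-5.4952,-0.5059)
p' = p + 1/8·F = (9.3131,-1.0632)

Fx=-5.4952 Fy=-0.5059 x'=9.3131 y'=-1.0632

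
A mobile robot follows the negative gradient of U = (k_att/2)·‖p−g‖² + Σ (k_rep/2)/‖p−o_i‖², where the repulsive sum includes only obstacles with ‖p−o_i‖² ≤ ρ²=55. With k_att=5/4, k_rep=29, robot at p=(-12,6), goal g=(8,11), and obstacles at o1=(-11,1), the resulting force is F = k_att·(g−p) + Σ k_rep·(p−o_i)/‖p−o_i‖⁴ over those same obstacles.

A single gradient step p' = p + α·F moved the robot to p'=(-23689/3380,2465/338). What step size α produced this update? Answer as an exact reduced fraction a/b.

α = 1/5

F_att = 5/4·(g−p) = 5/4·(20,5) = (25.0000,6.2500)
o1: d²=26 ≤ ρ²=55; F_rep = 29·(-1,5)/26² = (-0.0429,0.2145)
F = F_att + ΣF_rep = (24.9571,6.4645)
Δp = p'−p = (4.9914,1.2929); α = Δx/Fx = (16871/3380) / (16871/676) = 1/5
check: Δy/Fy = (437/338) / (2185/338) = 1/5 ✓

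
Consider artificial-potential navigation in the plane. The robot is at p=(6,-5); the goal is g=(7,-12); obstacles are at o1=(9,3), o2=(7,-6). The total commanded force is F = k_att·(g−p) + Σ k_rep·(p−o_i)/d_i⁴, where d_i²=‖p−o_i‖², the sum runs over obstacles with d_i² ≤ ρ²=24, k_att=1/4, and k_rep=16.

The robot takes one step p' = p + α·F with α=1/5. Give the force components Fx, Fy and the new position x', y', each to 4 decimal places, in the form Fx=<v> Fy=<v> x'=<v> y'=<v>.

F_att = 1/4·(g−p) = 1/4·(1,-7) = (0.2500,-1.7500)
o1: d²=73 > ρ²=24 → inactive
o2: d²=2 ≤ ρ²=24; F_rep = 16·(-1,1)/2² = (-4.0000,4.0000)
F = F_att + ΣF_rep = (-3.7500,2.2500)
p' = p + 1/5·F = (5.2500,-4.5500)

Fx=-3.7500 Fy=2.2500 x'=5.2500 y'=-4.5500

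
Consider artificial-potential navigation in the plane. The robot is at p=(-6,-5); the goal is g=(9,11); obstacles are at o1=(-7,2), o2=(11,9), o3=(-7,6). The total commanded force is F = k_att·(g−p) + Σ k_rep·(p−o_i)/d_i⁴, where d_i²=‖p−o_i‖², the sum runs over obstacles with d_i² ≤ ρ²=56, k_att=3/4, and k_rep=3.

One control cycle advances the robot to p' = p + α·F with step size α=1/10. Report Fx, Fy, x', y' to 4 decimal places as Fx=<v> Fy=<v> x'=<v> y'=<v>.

Fx=11.2512 Fy=11.9916 x'=-4.8749 y'=-3.8008

F_att = 3/4·(g−p) = 3/4·(15,16) = (11.2500,12.0000)
o1: d²=50 ≤ ρ²=56; F_rep = 3·(1,-7)/50² = (0.0012,-0.0084)
o2: d²=485 > ρ²=56 → inactive
o3: d²=122 > ρ²=56 → inactive
F = F_att + ΣF_rep = (11.2512,11.9916)
p' = p + 1/10·F = (-4.8749,-3.8008)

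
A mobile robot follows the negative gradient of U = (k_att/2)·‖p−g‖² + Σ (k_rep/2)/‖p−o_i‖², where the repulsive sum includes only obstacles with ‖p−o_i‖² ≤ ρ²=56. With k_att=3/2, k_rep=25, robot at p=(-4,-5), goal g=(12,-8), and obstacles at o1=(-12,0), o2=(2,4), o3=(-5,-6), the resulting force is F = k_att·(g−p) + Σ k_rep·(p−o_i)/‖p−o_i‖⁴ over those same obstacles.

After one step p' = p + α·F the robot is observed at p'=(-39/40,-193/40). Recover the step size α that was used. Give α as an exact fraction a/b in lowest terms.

α = 1/10

F_att = 3/2·(g−p) = 3/2·(16,-3) = (24.0000,-4.5000)
o1: d²=89 > ρ²=56 → inactive
o2: d²=117 > ρ²=56 → inactive
o3: d²=2 ≤ ρ²=56; F_rep = 25·(1,1)/2² = (6.2500,6.2500)
F = F_att + ΣF_rep = (30.2500,1.7500)
Δp = p'−p = (3.0250,0.1750); α = Δx/Fx = (121/40) / (121/4) = 1/10
check: Δy/Fy = (7/40) / (7/4) = 1/10 ✓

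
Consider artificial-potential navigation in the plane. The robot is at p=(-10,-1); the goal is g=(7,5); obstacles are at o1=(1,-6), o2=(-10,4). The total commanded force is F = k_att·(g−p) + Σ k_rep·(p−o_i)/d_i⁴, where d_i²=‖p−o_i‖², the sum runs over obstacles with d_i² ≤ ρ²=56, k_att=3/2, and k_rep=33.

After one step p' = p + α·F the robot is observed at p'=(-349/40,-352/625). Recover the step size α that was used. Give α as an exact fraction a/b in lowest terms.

α = 1/20

F_att = 3/2·(g−p) = 3/2·(17,6) = (25.5000,9.0000)
o1: d²=146 > ρ²=56 → inactive
o2: d²=25 ≤ ρ²=56; F_rep = 33·(0,-5)/25² = (0.0000,-0.2640)
F = F_att + ΣF_rep = (25.5000,8.7360)
Δp = p'−p = (1.2750,0.4368); α = Δx/Fx = (51/40) / (51/2) = 1/20
check: Δy/Fy = (273/625) / (1092/125) = 1/20 ✓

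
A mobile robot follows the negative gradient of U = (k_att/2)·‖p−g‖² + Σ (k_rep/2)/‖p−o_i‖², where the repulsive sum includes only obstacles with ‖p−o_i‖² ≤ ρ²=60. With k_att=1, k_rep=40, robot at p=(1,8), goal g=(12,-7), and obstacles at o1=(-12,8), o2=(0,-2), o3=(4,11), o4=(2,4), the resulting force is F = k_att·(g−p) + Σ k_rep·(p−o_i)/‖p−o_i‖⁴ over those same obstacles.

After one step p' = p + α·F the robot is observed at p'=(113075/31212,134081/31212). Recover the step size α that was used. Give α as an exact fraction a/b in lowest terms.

α = 1/4

F_att = 1·(g−p) = 1·(11,-15) = (11.0000,-15.0000)
o1: d²=169 > ρ²=60 → inactive
o2: d²=101 > ρ²=60 → inactive
o3: d²=18 ≤ ρ²=60; F_rep = 40·(-3,-3)/18² = (-0.3704,-0.3704)
o4: d²=17 ≤ ρ²=60; F_rep = 40·(-1,4)/17² = (-0.1384,0.5536)
F = F_att + ΣF_rep = (10.4912,-14.8167)
Δp = p'−p = (2.6228,-3.7042); α = Δx/Fx = (81863/31212) / (81863/7803) = 1/4
check: Δy/Fy = (-115615/31212) / (-115615/7803) = 1/4 ✓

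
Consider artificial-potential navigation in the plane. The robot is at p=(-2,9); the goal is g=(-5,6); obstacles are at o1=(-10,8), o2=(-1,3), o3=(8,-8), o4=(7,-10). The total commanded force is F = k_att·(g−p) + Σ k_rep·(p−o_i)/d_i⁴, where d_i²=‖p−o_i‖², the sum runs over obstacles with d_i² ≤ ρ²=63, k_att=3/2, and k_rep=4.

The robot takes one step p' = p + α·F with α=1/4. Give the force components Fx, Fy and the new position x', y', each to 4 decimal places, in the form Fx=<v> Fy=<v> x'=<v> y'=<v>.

F_att = 3/2·(g−p) = 3/2·(-3,-3) = (-4.5000,-4.5000)
o1: d²=65 > ρ²=63 → inactive
o2: d²=37 ≤ ρ²=63; F_rep = 4·(-1,6)/37² = (-0.0029,0.0175)
o3: d²=389 > ρ²=63 → inactive
o4: d²=442 > ρ²=63 → inactive
F = F_att + ΣF_rep = (-4.5029,-4.4825)
p' = p + 1/4·F = (-3.1257,7.8794)

Fx=-4.5029 Fy=-4.4825 x'=-3.1257 y'=7.8794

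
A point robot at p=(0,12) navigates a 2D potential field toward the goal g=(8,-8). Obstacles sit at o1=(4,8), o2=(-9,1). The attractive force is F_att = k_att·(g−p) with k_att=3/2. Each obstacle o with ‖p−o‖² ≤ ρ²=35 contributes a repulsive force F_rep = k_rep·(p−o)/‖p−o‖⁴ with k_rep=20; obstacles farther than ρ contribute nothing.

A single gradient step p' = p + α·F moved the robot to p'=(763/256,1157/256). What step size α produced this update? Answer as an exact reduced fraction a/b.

α = 1/4

F_att = 3/2·(g−p) = 3/2·(8,-20) = (12.0000,-30.0000)
o1: d²=32 ≤ ρ²=35; F_rep = 20·(-4,4)/32² = (-0.0781,0.0781)
o2: d²=202 > ρ²=35 → inactive
F = F_att + ΣF_rep = (11.9219,-29.9219)
Δp = p'−p = (2.9805,-7.4805); α = Δx/Fx = (763/256) / (763/64) = 1/4
check: Δy/Fy = (-1915/256) / (-1915/64) = 1/4 ✓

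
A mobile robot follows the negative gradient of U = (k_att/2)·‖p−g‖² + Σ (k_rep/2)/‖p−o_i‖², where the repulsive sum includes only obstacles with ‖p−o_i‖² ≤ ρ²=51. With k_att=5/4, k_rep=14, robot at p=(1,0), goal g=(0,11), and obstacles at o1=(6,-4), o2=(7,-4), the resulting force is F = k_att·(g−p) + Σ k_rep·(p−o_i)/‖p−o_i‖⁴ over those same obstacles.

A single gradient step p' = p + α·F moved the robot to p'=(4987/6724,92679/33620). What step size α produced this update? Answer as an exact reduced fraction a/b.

F_att = 5/4·(g−p) = 5/4·(-1,11) = (-1.2500,13.7500)
o1: d²=41 ≤ ρ²=51; F_rep = 14·(-5,4)/41² = (-0.0416,0.0333)
o2: d²=52 > ρ²=51 → inactive
F = F_att + ΣF_rep = (-1.2916,13.7833)
Δp = p'−p = (-0.2583,2.7567); α = Δx/Fx = (-1737/6724) / (-8685/6724) = 1/5
check: Δy/Fy = (92679/33620) / (92679/6724) = 1/5 ✓

α = 1/5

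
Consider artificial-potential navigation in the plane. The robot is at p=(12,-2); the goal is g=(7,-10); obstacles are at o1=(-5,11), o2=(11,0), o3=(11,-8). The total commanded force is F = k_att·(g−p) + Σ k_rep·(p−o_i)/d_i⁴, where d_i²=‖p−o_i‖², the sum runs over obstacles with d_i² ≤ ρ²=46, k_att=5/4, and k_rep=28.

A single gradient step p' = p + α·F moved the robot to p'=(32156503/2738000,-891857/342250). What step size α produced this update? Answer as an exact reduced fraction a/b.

F_att = 5/4·(g−p) = 5/4·(-5,-8) = (-6.2500,-10.0000)
o1: d²=458 > ρ²=46 → inactive
o2: d²=5 ≤ ρ²=46; F_rep = 28·(1,-2)/5² = (1.1200,-2.2400)
o3: d²=37 ≤ ρ²=46; F_rep = 28·(1,6)/37² = (0.0205,0.1227)
F = F_att + ΣF_rep = (-5.1095,-12.1173)
Δp = p'−p = (-0.2555,-0.6059); α = Δx/Fx = (-699497/2738000) / (-699497/136900) = 1/20
check: Δy/Fy = (-207357/342250) / (-414714/34225) = 1/20 ✓

α = 1/20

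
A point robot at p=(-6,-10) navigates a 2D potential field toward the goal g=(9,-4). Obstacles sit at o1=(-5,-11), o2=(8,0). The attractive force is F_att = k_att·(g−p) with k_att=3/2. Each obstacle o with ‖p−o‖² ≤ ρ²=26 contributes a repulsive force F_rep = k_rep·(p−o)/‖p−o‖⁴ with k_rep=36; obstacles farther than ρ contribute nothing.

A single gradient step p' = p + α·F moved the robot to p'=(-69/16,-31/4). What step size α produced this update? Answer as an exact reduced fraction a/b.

F_att = 3/2·(g−p) = 3/2·(15,6) = (22.5000,9.0000)
o1: d²=2 ≤ ρ²=26; F_rep = 36·(-1,1)/2² = (-9.0000,9.0000)
o2: d²=296 > ρ²=26 → inactive
F = F_att + ΣF_rep = (13.5000,18.0000)
Δp = p'−p = (1.6875,2.2500); α = Δx/Fx = (27/16) / (27/2) = 1/8
check: Δy/Fy = (9/4) / (18) = 1/8 ✓

α = 1/8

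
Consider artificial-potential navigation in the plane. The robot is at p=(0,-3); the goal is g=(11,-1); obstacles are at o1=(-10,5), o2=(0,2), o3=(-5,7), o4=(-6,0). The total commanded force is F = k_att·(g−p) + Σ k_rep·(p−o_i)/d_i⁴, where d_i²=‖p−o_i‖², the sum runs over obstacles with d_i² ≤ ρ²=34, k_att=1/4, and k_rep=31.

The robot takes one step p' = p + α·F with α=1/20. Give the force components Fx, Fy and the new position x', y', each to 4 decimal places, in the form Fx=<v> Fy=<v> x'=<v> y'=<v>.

F_att = 1/4·(g−p) = 1/4·(11,2) = (2.7500,0.5000)
o1: d²=164 > ρ²=34 → inactive
o2: d²=25 ≤ ρ²=34; F_rep = 31·(0,-5)/25² = (0.0000,-0.2480)
o3: d²=125 > ρ²=34 → inactive
o4: d²=45 > ρ²=34 → inactive
F = F_att + ΣF_rep = (2.7500,0.2520)
p' = p + 1/20·F = (0.1375,-2.9874)

Fx=2.7500 Fy=0.2520 x'=0.1375 y'=-2.9874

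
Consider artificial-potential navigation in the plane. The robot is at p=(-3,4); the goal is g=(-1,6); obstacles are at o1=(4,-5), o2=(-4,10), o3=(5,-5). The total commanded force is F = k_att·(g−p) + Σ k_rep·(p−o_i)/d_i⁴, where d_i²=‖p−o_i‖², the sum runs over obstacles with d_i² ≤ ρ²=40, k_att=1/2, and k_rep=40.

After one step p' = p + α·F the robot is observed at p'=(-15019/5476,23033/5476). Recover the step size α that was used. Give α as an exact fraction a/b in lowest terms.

α = 1/4

F_att = 1/2·(g−p) = 1/2·(2,2) = (1.0000,1.0000)
o1: d²=130 > ρ²=40 → inactive
o2: d²=37 ≤ ρ²=40; F_rep = 40·(1,-6)/37² = (0.0292,-0.1753)
o3: d²=145 > ρ²=40 → inactive
F = F_att + ΣF_rep = (1.0292,0.8247)
Δp = p'−p = (0.2573,0.2062); α = Δx/Fx = (1409/5476) / (1409/1369) = 1/4
check: Δy/Fy = (1129/5476) / (1129/1369) = 1/4 ✓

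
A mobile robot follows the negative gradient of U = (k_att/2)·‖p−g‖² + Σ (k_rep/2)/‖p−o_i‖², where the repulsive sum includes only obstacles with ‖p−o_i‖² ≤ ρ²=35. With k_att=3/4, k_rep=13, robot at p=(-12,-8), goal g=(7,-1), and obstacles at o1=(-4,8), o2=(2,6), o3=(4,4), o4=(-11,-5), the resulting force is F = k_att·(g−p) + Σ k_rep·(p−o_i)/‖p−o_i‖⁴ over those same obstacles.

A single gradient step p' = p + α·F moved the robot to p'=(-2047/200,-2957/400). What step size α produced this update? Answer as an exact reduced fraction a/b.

α = 1/8

F_att = 3/4·(g−p) = 3/4·(19,7) = (14.2500,5.2500)
o1: d²=320 > ρ²=35 → inactive
o2: d²=392 > ρ²=35 → inactive
o3: d²=400 > ρ²=35 → inactive
o4: d²=10 ≤ ρ²=35; F_rep = 13·(-1,-3)/10² = (-0.1300,-0.3900)
F = F_att + ΣF_rep = (14.1200,4.8600)
Δp = p'−p = (1.7650,0.6075); α = Δx/Fx = (353/200) / (353/25) = 1/8
check: Δy/Fy = (243/400) / (243/50) = 1/8 ✓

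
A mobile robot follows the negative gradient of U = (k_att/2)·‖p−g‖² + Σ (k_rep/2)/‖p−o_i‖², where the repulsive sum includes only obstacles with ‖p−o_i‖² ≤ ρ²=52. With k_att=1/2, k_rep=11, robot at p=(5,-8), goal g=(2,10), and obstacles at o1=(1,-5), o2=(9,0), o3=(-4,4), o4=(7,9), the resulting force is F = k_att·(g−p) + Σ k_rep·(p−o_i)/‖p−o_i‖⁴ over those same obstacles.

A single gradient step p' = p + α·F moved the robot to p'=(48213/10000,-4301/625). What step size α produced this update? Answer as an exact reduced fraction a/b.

α = 1/8

F_att = 1/2·(g−p) = 1/2·(-3,18) = (-1.5000,9.0000)
o1: d²=25 ≤ ρ²=52; F_rep = 11·(4,-3)/25² = (0.0704,-0.0528)
o2: d²=80 > ρ²=52 → inactive
o3: d²=225 > ρ²=52 → inactive
o4: d²=293 > ρ²=52 → inactive
F = F_att + ΣF_rep = (-1.4296,8.9472)
Δp = p'−p = (-0.1787,1.1184); α = Δx/Fx = (-1787/10000) / (-1787/1250) = 1/8
check: Δy/Fy = (699/625) / (5592/625) = 1/8 ✓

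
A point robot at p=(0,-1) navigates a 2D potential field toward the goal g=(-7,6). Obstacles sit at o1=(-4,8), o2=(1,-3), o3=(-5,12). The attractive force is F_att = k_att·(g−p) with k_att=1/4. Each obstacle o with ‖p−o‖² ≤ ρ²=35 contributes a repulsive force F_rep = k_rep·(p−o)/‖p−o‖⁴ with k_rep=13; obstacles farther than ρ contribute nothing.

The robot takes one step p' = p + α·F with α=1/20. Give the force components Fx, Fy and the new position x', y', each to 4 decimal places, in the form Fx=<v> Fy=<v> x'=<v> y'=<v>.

F_att = 1/4·(g−p) = 1/4·(-7,7) = (-1.7500,1.7500)
o1: d²=97 > ρ²=35 → inactive
o2: d²=5 ≤ ρ²=35; F_rep = 13·(-1,2)/5² = (-0.5200,1.0400)
o3: d²=194 > ρ²=35 → inactive
F = F_att + ΣF_rep = (-2.2700,2.7900)
p' = p + 1/20·F = (-0.1135,-0.8605)

Fx=-2.2700 Fy=2.7900 x'=-0.1135 y'=-0.8605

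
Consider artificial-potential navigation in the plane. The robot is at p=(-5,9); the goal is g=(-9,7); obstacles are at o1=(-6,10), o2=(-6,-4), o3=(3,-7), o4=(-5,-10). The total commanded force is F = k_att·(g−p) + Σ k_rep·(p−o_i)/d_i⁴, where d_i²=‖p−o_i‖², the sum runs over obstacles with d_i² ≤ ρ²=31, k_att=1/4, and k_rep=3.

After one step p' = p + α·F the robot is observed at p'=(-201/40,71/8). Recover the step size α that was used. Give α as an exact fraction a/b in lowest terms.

F_att = 1/4·(g−p) = 1/4·(-4,-2) = (-1.0000,-0.5000)
o1: d²=2 ≤ ρ²=31; F_rep = 3·(1,-1)/2² = (0.7500,-0.7500)
o2: d²=170 > ρ²=31 → inactive
o3: d²=320 > ρ²=31 → inactive
o4: d²=361 > ρ²=31 → inactive
F = F_att + ΣF_rep = (-0.2500,-1.2500)
Δp = p'−p = (-0.0250,-0.1250); α = Δx/Fx = (-1/40) / (-1/4) = 1/10
check: Δy/Fy = (-1/8) / (-5/4) = 1/10 ✓

α = 1/10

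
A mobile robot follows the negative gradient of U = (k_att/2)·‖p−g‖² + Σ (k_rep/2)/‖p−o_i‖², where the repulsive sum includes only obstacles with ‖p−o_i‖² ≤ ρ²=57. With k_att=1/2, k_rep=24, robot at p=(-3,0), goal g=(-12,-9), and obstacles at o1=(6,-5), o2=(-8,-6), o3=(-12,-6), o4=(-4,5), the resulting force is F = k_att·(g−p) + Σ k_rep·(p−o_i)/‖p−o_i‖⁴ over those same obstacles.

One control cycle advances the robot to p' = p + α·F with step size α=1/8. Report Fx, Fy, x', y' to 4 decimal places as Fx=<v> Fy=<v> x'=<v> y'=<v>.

Fx=-4.4645 Fy=-4.6775 x'=-3.5581 y'=-0.5847

F_att = 1/2·(g−p) = 1/2·(-9,-9) = (-4.5000,-4.5000)
o1: d²=106 > ρ²=57 → inactive
o2: d²=61 > ρ²=57 → inactive
o3: d²=117 > ρ²=57 → inactive
o4: d²=26 ≤ ρ²=57; F_rep = 24·(1,-5)/26² = (0.0355,-0.1775)
F = F_att + ΣF_rep = (-4.4645,-4.6775)
p' = p + 1/8·F = (-3.5581,-0.5847)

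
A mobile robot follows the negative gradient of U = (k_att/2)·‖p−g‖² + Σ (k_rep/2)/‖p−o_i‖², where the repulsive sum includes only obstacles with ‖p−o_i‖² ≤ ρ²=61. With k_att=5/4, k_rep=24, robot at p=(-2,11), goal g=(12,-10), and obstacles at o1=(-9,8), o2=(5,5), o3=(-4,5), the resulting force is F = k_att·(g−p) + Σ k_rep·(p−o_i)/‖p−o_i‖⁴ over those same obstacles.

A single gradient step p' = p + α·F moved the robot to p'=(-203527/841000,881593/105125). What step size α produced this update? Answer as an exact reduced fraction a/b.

α = 1/10

F_att = 5/4·(g−p) = 5/4·(14,-21) = (17.5000,-26.2500)
o1: d²=58 ≤ ρ²=61; F_rep = 24·(7,3)/58² = (0.0499,0.0214)
o2: d²=85 > ρ²=61 → inactive
o3: d²=40 ≤ ρ²=61; F_rep = 24·(2,6)/40² = (0.0300,0.0900)
F = F_att + ΣF_rep = (17.5799,-26.1386)
Δp = p'−p = (1.7580,-2.6139); α = Δx/Fx = (1478473/841000) / (1478473/84100) = 1/10
check: Δy/Fy = (-274782/105125) / (-549564/21025) = 1/10 ✓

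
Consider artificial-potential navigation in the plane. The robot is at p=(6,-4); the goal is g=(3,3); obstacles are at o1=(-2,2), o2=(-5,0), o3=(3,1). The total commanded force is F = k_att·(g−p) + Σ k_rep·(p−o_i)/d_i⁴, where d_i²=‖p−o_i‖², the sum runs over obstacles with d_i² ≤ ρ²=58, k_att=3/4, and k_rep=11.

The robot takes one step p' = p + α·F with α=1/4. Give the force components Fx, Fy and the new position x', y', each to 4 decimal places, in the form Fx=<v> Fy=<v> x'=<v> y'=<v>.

Fx=-2.2215 Fy=5.2024 x'=5.4446 y'=-2.6994

F_att = 3/4·(g−p) = 3/4·(-3,7) = (-2.2500,5.2500)
o1: d²=100 > ρ²=58 → inactive
o2: d²=137 > ρ²=58 → inactive
o3: d²=34 ≤ ρ²=58; F_rep = 11·(3,-5)/34² = (0.0285,-0.0476)
F = F_att + ΣF_rep = (-2.2215,5.2024)
p' = p + 1/4·F = (5.4446,-2.6994)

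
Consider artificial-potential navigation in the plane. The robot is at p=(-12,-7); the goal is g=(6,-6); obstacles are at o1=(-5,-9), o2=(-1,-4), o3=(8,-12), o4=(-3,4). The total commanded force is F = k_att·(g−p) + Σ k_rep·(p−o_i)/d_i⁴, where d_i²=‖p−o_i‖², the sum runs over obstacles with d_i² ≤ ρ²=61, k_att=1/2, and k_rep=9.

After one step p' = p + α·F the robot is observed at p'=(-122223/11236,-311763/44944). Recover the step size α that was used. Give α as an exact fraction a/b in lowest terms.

F_att = 1/2·(g−p) = 1/2·(18,1) = (9.0000,0.5000)
o1: d²=53 ≤ ρ²=61; F_rep = 9·(-7,2)/53² = (-0.0224,0.0064)
o2: d²=130 > ρ²=61 → inactive
o3: d²=425 > ρ²=61 → inactive
o4: d²=202 > ρ²=61 → inactive
F = F_att + ΣF_rep = (8.9776,0.5064)
Δp = p'−p = (1.1222,0.0633); α = Δx/Fx = (12609/11236) / (25218/2809) = 1/8
check: Δy/Fy = (2845/44944) / (2845/5618) = 1/8 ✓

α = 1/8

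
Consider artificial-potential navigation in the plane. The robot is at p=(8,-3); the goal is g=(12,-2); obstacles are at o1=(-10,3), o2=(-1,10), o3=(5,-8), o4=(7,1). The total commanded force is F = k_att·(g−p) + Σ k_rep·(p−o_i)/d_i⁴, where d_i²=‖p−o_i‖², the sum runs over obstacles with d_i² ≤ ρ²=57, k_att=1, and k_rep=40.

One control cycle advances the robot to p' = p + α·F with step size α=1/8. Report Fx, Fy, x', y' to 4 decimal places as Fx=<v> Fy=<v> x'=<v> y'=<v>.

F_att = 1·(g−p) = 1·(4,1) = (4.0000,1.0000)
o1: d²=360 > ρ²=57 → inactive
o2: d²=250 > ρ²=57 → inactive
o3: d²=34 ≤ ρ²=57; F_rep = 40·(3,5)/34² = (0.1038,0.1730)
o4: d²=17 ≤ ρ²=57; F_rep = 40·(1,-4)/17² = (0.1384,-0.5536)
F = F_att + ΣF_rep = (4.2422,0.6194)
p' = p + 1/8·F = (8.5303,-2.9226)

Fx=4.2422 Fy=0.6194 x'=8.5303 y'=-2.9226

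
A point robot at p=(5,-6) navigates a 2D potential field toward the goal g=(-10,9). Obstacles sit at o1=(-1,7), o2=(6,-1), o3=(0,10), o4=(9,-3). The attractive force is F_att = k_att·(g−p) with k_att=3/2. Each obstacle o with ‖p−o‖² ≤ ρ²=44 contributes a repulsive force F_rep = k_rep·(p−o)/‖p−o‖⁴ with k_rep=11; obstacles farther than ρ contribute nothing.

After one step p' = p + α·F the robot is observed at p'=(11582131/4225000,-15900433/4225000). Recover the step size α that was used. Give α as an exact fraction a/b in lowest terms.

F_att = 3/2·(g−p) = 3/2·(-15,15) = (-22.5000,22.5000)
o1: d²=205 > ρ²=44 → inactive
o2: d²=26 ≤ ρ²=44; F_rep = 11·(-1,-5)/26² = (-0.0163,-0.0814)
o3: d²=281 > ρ²=44 → inactive
o4: d²=25 ≤ ρ²=44; F_rep = 11·(-4,-3)/25² = (-0.0704,-0.0528)
F = F_att + ΣF_rep = (-22.5867,22.3658)
Δp = p'−p = (-2.2587,2.2366); α = Δx/Fx = (-9542869/4225000) / (-9542869/422500) = 1/10
check: Δy/Fy = (9449567/4225000) / (9449567/422500) = 1/10 ✓

α = 1/10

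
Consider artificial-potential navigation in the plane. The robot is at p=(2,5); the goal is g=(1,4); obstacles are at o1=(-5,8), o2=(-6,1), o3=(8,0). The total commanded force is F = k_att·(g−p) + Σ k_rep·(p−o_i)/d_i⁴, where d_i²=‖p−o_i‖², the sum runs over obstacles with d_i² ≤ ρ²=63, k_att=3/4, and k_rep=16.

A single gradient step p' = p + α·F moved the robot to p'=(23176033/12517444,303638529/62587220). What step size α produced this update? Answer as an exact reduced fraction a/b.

F_att = 3/4·(g−p) = 3/4·(-1,-1) = (-0.7500,-0.7500)
o1: d²=58 ≤ ρ²=63; F_rep = 16·(7,-3)/58² = (0.0333,-0.0143)
o2: d²=80 > ρ²=63 → inactive
o3: d²=61 ≤ ρ²=63; F_rep = 16·(-6,5)/61² = (-0.0258,0.0215)
F = F_att + ΣF_rep = (-0.7425,-0.7428)
Δp = p'−p = (-0.1485,-0.1486); α = Δx/Fx = (-1858855/12517444) / (-9294275/12517444) = 1/5
check: Δy/Fy = (-9297571/62587220) / (-9297571/12517444) = 1/5 ✓

α = 1/5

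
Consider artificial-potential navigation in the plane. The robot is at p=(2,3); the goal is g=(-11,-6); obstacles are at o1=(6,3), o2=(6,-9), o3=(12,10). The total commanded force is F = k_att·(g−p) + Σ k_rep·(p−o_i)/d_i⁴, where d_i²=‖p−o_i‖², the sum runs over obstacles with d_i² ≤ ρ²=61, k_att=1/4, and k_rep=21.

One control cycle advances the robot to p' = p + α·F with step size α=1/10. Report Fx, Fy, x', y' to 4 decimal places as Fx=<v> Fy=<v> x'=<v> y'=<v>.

Fx=-3.5781 Fy=-2.2500 x'=1.6422 y'=2.7750

F_att = 1/4·(g−p) = 1/4·(-13,-9) = (-3.2500,-2.2500)
o1: d²=16 ≤ ρ²=61; F_rep = 21·(-4,0)/16² = (-0.3281,0.0000)
o2: d²=160 > ρ²=61 → inactive
o3: d²=149 > ρ²=61 → inactive
F = F_att + ΣF_rep = (-3.5781,-2.2500)
p' = p + 1/10·F = (1.6422,2.7750)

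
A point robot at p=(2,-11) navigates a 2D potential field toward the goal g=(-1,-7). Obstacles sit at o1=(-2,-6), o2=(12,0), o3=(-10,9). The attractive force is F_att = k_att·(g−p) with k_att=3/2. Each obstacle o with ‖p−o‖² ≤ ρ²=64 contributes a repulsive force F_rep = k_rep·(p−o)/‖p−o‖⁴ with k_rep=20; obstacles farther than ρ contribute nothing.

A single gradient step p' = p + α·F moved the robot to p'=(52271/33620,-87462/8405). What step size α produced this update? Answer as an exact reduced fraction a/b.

α = 1/10

F_att = 3/2·(g−p) = 3/2·(-3,4) = (-4.5000,6.0000)
o1: d²=41 ≤ ρ²=64; F_rep = 20·(4,-5)/41² = (0.0476,-0.0595)
o2: d²=221 > ρ²=64 → inactive
o3: d²=544 > ρ²=64 → inactive
F = F_att + ΣF_rep = (-4.4524,5.9405)
Δp = p'−p = (-0.4452,0.5941); α = Δx/Fx = (-14969/33620) / (-14969/3362) = 1/10
check: Δy/Fy = (4993/8405) / (9986/1681) = 1/10 ✓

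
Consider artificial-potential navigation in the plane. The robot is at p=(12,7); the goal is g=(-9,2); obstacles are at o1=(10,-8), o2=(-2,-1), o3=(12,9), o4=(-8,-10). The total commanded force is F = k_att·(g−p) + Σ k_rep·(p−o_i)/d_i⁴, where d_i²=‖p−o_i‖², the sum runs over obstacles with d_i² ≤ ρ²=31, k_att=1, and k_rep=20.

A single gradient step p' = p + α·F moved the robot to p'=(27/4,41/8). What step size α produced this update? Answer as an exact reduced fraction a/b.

F_att = 1·(g−p) = 1·(-21,-5) = (-21.0000,-5.0000)
o1: d²=229 > ρ²=31 → inactive
o2: d²=260 > ρ²=31 → inactive
o3: d²=4 ≤ ρ²=31; F_rep = 20·(0,-2)/4² = (0.0000,-2.5000)
o4: d²=689 > ρ²=31 → inactive
F = F_att + ΣF_rep = (-21.0000,-7.5000)
Δp = p'−p = (-5.2500,-1.8750); α = Δx/Fx = (-21/4) / (-21) = 1/4
check: Δy/Fy = (-15/8) / (-15/2) = 1/4 ✓

α = 1/4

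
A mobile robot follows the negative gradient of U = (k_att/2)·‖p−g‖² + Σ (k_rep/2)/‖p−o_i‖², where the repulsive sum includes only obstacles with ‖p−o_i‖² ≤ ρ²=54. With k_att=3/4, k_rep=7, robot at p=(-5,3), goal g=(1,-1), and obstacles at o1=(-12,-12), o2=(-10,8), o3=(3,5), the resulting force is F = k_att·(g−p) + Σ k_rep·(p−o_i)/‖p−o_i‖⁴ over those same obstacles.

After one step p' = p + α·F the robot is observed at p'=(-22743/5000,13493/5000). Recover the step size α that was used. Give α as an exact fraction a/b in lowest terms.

F_att = 3/4·(g−p) = 3/4·(6,-4) = (4.5000,-3.0000)
o1: d²=274 > ρ²=54 → inactive
o2: d²=50 ≤ ρ²=54; F_rep = 7·(5,-5)/50² = (0.0140,-0.0140)
o3: d²=68 > ρ²=54 → inactive
F = F_att + ΣF_rep = (4.5140,-3.0140)
Δp = p'−p = (0.4514,-0.3014); α = Δx/Fx = (2257/5000) / (2257/500) = 1/10
check: Δy/Fy = (-1507/5000) / (-1507/500) = 1/10 ✓

α = 1/10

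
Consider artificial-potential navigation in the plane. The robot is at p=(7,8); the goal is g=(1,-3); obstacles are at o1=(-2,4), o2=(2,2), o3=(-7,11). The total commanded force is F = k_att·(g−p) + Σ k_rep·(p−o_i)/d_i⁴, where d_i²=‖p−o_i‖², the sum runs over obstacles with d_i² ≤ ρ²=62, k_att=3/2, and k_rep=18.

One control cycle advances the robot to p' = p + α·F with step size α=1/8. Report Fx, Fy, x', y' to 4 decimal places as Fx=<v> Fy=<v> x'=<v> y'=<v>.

Fx=-8.9758 Fy=-16.4710 x'=5.8780 y'=5.9411

F_att = 3/2·(g−p) = 3/2·(-6,-11) = (-9.0000,-16.5000)
o1: d²=97 > ρ²=62 → inactive
o2: d²=61 ≤ ρ²=62; F_rep = 18·(5,6)/61² = (0.0242,0.0290)
o3: d²=205 > ρ²=62 → inactive
F = F_att + ΣF_rep = (-8.9758,-16.4710)
p' = p + 1/8·F = (5.8780,5.9411)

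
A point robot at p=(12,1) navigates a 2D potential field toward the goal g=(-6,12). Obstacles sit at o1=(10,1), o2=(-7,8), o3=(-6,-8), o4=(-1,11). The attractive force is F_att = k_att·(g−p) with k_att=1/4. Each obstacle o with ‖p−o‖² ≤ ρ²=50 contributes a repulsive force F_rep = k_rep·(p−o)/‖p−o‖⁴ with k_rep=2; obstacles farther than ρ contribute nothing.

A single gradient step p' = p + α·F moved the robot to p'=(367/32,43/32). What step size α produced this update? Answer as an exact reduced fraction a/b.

α = 1/8

F_att = 1/4·(g−p) = 1/4·(-18,11) = (-4.5000,2.7500)
o1: d²=4 ≤ ρ²=50; F_rep = 2·(2,0)/4² = (0.2500,0.0000)
o2: d²=410 > ρ²=50 → inactive
o3: d²=405 > ρ²=50 → inactive
o4: d²=269 > ρ²=50 → inactive
F = F_att + ΣF_rep = (-4.2500,2.7500)
Δp = p'−p = (-0.5312,0.3438); α = Δx/Fx = (-17/32) / (-17/4) = 1/8
check: Δy/Fy = (11/32) / (11/4) = 1/8 ✓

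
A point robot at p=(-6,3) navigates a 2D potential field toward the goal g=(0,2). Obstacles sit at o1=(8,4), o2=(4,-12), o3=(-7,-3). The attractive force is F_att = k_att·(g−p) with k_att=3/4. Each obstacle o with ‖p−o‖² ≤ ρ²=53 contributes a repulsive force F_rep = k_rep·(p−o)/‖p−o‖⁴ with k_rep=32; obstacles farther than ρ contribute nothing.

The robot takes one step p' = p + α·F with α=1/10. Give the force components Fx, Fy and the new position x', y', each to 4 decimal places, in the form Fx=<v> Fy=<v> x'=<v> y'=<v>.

Fx=4.5234 Fy=-0.6098 x'=-5.5477 y'=2.9390

F_att = 3/4·(g−p) = 3/4·(6,-1) = (4.5000,-0.7500)
o1: d²=197 > ρ²=53 → inactive
o2: d²=325 > ρ²=53 → inactive
o3: d²=37 ≤ ρ²=53; F_rep = 32·(1,6)/37² = (0.0234,0.1402)
F = F_att + ΣF_rep = (4.5234,-0.6098)
p' = p + 1/10·F = (-5.5477,2.9390)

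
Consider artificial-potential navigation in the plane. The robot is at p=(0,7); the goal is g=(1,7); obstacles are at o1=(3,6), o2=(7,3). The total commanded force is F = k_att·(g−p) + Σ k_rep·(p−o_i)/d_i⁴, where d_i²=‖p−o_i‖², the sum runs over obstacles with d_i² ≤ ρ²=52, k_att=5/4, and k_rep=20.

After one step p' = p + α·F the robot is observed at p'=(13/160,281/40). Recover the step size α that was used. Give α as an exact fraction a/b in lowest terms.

α = 1/8

F_att = 5/4·(g−p) = 5/4·(1,0) = (1.2500,0.0000)
o1: d²=10 ≤ ρ²=52; F_rep = 20·(-3,1)/10² = (-0.6000,0.2000)
o2: d²=65 > ρ²=52 → inactive
F = F_att + ΣF_rep = (0.6500,0.2000)
Δp = p'−p = (0.0813,0.0250); α = Δx/Fx = (13/160) / (13/20) = 1/8
check: Δy/Fy = (1/40) / (1/5) = 1/8 ✓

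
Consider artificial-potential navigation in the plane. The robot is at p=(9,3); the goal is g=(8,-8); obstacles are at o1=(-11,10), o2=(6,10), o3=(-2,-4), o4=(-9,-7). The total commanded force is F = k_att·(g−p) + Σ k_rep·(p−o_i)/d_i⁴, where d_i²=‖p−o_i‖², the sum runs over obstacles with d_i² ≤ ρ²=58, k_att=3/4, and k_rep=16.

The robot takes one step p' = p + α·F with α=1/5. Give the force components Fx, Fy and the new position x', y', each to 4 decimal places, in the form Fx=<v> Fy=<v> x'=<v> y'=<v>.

F_att = 3/4·(g−p) = 3/4·(-1,-11) = (-0.7500,-8.2500)
o1: d²=449 > ρ²=58 → inactive
o2: d²=58 ≤ ρ²=58; F_rep = 16·(3,-7)/58² = (0.0143,-0.0333)
o3: d²=170 > ρ²=58 → inactive
o4: d²=424 > ρ²=58 → inactive
F = F_att + ΣF_rep = (-0.7357,-8.2833)
p' = p + 1/5·F = (8.8529,1.3433)

Fx=-0.7357 Fy=-8.2833 x'=8.8529 y'=1.3433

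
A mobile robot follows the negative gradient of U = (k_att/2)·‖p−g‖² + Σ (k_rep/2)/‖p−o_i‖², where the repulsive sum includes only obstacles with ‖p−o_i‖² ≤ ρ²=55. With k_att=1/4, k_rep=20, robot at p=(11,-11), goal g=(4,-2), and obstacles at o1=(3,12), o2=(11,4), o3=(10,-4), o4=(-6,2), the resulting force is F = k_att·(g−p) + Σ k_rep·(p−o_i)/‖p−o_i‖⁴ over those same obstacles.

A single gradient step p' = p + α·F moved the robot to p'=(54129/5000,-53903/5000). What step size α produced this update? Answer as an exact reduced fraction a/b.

F_att = 1/4·(g−p) = 1/4·(-7,9) = (-1.7500,2.2500)
o1: d²=593 > ρ²=55 → inactive
o2: d²=225 > ρ²=55 → inactive
o3: d²=50 ≤ ρ²=55; F_rep = 20·(1,-7)/50² = (0.0080,-0.0560)
o4: d²=458 > ρ²=55 → inactive
F = F_att + ΣF_rep = (-1.7420,2.1940)
Δp = p'−p = (-0.1742,0.2194); α = Δx/Fx = (-871/5000) / (-871/500) = 1/10
check: Δy/Fy = (1097/5000) / (1097/500) = 1/10 ✓

α = 1/10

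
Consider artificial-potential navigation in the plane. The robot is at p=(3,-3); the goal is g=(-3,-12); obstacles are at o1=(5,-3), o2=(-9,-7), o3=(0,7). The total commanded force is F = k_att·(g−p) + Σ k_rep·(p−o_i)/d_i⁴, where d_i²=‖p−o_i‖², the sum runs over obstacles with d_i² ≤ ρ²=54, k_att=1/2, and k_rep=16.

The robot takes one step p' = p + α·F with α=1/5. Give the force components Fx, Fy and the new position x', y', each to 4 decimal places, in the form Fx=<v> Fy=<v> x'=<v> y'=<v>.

Fx=-5.0000 Fy=-4.5000 x'=2.0000 y'=-3.9000

F_att = 1/2·(g−p) = 1/2·(-6,-9) = (-3.0000,-4.5000)
o1: d²=4 ≤ ρ²=54; F_rep = 16·(-2,0)/4² = (-2.0000,0.0000)
o2: d²=160 > ρ²=54 → inactive
o3: d²=109 > ρ²=54 → inactive
F = F_att + ΣF_rep = (-5.0000,-4.5000)
p' = p + 1/5·F = (2.0000,-3.9000)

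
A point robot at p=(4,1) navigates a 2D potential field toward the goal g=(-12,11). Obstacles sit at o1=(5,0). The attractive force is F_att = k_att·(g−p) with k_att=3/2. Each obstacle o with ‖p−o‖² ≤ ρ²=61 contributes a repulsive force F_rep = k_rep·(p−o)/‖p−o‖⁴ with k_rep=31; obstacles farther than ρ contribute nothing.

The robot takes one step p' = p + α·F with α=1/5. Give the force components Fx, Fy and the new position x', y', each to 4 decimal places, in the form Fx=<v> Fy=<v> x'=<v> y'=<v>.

F_att = 3/2·(g−p) = 3/2·(-16,10) = (-24.0000,15.0000)
o1: d²=2 ≤ ρ²=61; F_rep = 31·(-1,1)/2² = (-7.7500,7.7500)
F = F_att + ΣF_rep = (-31.7500,22.7500)
p' = p + 1/5·F = (-2.3500,5.5500)

Fx=-31.7500 Fy=22.7500 x'=-2.3500 y'=5.5500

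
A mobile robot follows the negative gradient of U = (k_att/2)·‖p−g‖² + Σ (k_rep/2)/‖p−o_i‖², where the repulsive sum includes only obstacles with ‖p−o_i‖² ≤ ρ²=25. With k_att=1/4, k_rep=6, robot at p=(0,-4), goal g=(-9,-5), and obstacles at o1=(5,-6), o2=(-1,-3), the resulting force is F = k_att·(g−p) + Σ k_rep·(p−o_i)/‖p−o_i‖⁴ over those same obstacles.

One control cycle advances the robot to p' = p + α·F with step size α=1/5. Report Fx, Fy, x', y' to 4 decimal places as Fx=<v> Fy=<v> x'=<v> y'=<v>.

F_att = 1/4·(g−p) = 1/4·(-9,-1) = (-2.2500,-0.2500)
o1: d²=29 > ρ²=25 → inactive
o2: d²=2 ≤ ρ²=25; F_rep = 6·(1,-1)/2² = (1.5000,-1.5000)
F = F_att + ΣF_rep = (-0.7500,-1.7500)
p' = p + 1/5·F = (-0.1500,-4.3500)

Fx=-0.7500 Fy=-1.7500 x'=-0.1500 y'=-4.3500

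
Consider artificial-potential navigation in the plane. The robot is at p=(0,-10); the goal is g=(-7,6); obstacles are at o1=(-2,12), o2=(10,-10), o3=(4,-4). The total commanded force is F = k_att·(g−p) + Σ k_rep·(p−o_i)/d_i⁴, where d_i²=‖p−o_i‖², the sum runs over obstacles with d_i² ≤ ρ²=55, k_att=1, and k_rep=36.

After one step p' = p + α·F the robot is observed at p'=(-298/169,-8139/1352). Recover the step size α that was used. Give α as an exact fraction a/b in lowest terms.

α = 1/4

F_att = 1·(g−p) = 1·(-7,16) = (-7.0000,16.0000)
o1: d²=488 > ρ²=55 → inactive
o2: d²=100 > ρ²=55 → inactive
o3: d²=52 ≤ ρ²=55; F_rep = 36·(-4,-6)/52² = (-0.0533,-0.0799)
F = F_att + ΣF_rep = (-7.0533,15.9201)
Δp = p'−p = (-1.7633,3.9800); α = Δx/Fx = (-298/169) / (-1192/169) = 1/4
check: Δy/Fy = (5381/1352) / (5381/338) = 1/4 ✓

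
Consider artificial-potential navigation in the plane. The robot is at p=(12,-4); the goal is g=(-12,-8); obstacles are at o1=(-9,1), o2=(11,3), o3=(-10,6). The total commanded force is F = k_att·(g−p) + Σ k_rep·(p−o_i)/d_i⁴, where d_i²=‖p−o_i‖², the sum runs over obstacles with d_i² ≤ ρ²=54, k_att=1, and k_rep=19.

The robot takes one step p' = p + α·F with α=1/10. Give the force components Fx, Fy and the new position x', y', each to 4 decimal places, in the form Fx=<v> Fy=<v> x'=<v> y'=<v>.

F_att = 1·(g−p) = 1·(-24,-4) = (-24.0000,-4.0000)
o1: d²=466 > ρ²=54 → inactive
o2: d²=50 ≤ ρ²=54; F_rep = 19·(1,-7)/50² = (0.0076,-0.0532)
o3: d²=584 > ρ²=54 → inactive
F = F_att + ΣF_rep = (-23.9924,-4.0532)
p' = p + 1/10·F = (9.6008,-4.4053)

Fx=-23.9924 Fy=-4.0532 x'=9.6008 y'=-4.4053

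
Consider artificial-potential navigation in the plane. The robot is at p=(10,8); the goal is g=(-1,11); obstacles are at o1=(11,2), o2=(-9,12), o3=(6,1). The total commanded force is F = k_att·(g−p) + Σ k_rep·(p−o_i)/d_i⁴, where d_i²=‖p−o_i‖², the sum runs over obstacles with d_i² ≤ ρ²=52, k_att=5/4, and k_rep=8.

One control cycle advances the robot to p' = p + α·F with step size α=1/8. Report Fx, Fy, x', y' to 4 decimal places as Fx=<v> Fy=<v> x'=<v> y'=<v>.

Fx=-13.7558 Fy=3.7851 x'=8.2805 y'=8.4731

F_att = 5/4·(g−p) = 5/4·(-11,3) = (-13.7500,3.7500)
o1: d²=37 ≤ ρ²=52; F_rep = 8·(-1,6)/37² = (-0.0058,0.0351)
o2: d²=377 > ρ²=52 → inactive
o3: d²=65 > ρ²=52 → inactive
F = F_att + ΣF_rep = (-13.7558,3.7851)
p' = p + 1/8·F = (8.2805,8.4731)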